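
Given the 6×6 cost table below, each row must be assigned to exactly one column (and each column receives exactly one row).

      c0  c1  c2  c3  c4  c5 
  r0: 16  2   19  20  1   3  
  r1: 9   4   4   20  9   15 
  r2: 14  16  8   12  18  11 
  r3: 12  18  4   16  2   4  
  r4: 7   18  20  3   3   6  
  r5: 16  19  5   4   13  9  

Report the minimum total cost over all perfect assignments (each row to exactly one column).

one of 2 optimal assignments: row0→col4 (cost 1), row1→col1 (cost 4), row2→col2 (cost 8), row3→col5 (cost 4), row4→col0 (cost 7), row5→col3 (cost 4)
total = 1 + 4 + 8 + 4 + 7 + 4 = 28

Minimum assignment cost: 28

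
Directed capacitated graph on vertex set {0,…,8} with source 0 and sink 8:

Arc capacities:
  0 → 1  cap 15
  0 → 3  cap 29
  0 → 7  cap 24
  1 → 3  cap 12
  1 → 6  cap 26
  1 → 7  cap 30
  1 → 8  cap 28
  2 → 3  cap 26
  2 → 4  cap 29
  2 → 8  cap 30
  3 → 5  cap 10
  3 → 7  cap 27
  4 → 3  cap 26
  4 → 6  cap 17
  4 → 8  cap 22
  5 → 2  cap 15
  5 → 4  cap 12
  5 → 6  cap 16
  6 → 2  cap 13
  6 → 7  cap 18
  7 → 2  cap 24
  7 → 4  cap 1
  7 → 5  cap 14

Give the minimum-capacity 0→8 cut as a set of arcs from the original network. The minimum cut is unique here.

Min-cut arcs: {(0,1), (3,5), (7,2), (7,4), (7,5)} (total capacity 64)

augment #1: 0→1→8 push 15
augment #2: 0→7→2→8 push 24
augment #3: 0→3→5→2→8 push 6
augment #4: 0→3→5→4→8 push 4
augment #5: 0→3→7→4→8 push 1
augment #6: 0→3→7→5→4→8 push 8
augment #7: 0→3→7→5→2→4→8 push 6
max flow = 64; residual-reachable set from 0 gives S-side
cut edges (S→T): {(0,1), (3,5), (7,2), (7,4), (7,5)} total cap 64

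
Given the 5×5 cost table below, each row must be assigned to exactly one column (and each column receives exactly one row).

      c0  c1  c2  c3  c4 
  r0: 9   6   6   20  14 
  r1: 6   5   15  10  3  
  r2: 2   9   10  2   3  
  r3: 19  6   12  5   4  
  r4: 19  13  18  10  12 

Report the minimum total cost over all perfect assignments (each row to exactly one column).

Minimum assignment cost: 27

one of 2 optimal assignments: row0→col2 (cost 6), row1→col1 (cost 5), row2→col0 (cost 2), row3→col4 (cost 4), row4→col3 (cost 10)
total = 6 + 5 + 2 + 4 + 10 = 27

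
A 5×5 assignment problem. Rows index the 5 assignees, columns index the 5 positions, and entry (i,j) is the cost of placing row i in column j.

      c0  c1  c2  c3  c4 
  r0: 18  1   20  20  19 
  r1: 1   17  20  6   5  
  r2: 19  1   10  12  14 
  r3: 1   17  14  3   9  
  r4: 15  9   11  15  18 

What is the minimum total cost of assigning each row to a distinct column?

one of 2 optimal assignments: row0→col1 (cost 1), row1→col0 (cost 1), row2→col4 (cost 14), row3→col3 (cost 3), row4→col2 (cost 11)
total = 1 + 1 + 14 + 3 + 11 = 30

Minimum assignment cost: 30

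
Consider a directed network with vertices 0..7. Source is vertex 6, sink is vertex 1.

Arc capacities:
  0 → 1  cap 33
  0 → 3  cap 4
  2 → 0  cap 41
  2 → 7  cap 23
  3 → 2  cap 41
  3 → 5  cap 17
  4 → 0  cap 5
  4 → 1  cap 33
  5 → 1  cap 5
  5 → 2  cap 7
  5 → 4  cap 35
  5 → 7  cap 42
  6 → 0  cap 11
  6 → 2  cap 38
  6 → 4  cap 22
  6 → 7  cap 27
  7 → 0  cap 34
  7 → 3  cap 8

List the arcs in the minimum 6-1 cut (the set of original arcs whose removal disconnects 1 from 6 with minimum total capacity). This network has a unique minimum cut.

Min-cut arcs: {(0,1), (0,3), (6,4), (7,3)} (total capacity 67)

augment #1: 6→0→1 push 11
augment #2: 6→4→1 push 22
augment #3: 6→2→0→1 push 22
augment #4: 6→7→3→5→1 push 5
augment #5: 6→7→3→5→4→1 push 3
augment #6: 6→2→0→3→5→4→1 push 4
max flow = 67; residual-reachable set from 6 gives S-side
cut edges (S→T): {(0,1), (0,3), (6,4), (7,3)} total cap 67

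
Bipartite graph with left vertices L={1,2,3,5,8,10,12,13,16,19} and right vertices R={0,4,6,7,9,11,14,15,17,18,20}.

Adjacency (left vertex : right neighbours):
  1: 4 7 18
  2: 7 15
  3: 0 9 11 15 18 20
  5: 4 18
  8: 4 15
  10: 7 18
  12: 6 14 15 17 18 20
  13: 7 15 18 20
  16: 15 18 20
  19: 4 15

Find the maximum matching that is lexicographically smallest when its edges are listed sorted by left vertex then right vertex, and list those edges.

|M| = 7 (so the lex-smallest maximum matching has 7 edges)
process left vertices in ascending order; for each, take the smallest-labelled available neighbour that still permits 7 edges overall, or leave it unmatched if none does
lex-smallest matching: {1-4, 2-7, 3-0, 5-18, 8-15, 12-6, 13-20}

Lex-smallest maximum matching: {(1,4), (2,7), (3,0), (5,18), (8,15), (12,6), (13,20)}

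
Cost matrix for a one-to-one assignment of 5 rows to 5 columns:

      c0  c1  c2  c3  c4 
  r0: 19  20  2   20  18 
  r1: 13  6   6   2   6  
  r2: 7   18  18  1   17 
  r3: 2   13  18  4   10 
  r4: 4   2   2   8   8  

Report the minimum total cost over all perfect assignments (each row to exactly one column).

Minimum assignment cost: 13

optimal assignment: row0→col2 (cost 2), row1→col4 (cost 6), row2→col3 (cost 1), row3→col0 (cost 2), row4→col1 (cost 2)
total = 2 + 6 + 1 + 2 + 2 = 13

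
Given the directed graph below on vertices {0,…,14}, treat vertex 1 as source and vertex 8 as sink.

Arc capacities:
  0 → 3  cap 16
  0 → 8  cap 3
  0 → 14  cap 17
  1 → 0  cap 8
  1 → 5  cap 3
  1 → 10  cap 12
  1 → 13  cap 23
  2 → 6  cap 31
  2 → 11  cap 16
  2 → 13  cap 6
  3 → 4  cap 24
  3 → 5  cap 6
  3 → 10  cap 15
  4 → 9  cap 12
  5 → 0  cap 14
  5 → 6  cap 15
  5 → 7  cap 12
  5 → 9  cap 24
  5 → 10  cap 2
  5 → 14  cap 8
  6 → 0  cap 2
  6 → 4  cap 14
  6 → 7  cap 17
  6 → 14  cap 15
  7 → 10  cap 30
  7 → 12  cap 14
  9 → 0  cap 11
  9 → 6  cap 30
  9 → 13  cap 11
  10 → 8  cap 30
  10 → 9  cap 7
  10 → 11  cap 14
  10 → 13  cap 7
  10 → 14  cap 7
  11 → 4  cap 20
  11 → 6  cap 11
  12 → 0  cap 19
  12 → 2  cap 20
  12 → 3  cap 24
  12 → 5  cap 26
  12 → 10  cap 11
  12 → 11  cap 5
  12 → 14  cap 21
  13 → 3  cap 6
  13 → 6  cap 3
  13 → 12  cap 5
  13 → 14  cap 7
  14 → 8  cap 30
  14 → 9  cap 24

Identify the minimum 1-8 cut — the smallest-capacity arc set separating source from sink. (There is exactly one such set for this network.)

augment #1: 1→0→8 push 3
augment #2: 1→10→8 push 12
augment #3: 1→0→14→8 push 5
augment #4: 1→5→10→8 push 2
augment #5: 1→5→14→8 push 1
augment #6: 1→13→14→8 push 7
augment #7: 1→13→3→10→8 push 6
augment #8: 1→13→6→14→8 push 3
augment #9: 1→13→12→10→8 push 5
max flow = 44; residual-reachable set from 1 gives S-side
cut edges (S→T): {(1,0), (1,5), (1,10), (13,3), (13,6), (13,12), (13,14)} total cap 44

Min-cut arcs: {(1,0), (1,5), (1,10), (13,3), (13,6), (13,12), (13,14)} (total capacity 44)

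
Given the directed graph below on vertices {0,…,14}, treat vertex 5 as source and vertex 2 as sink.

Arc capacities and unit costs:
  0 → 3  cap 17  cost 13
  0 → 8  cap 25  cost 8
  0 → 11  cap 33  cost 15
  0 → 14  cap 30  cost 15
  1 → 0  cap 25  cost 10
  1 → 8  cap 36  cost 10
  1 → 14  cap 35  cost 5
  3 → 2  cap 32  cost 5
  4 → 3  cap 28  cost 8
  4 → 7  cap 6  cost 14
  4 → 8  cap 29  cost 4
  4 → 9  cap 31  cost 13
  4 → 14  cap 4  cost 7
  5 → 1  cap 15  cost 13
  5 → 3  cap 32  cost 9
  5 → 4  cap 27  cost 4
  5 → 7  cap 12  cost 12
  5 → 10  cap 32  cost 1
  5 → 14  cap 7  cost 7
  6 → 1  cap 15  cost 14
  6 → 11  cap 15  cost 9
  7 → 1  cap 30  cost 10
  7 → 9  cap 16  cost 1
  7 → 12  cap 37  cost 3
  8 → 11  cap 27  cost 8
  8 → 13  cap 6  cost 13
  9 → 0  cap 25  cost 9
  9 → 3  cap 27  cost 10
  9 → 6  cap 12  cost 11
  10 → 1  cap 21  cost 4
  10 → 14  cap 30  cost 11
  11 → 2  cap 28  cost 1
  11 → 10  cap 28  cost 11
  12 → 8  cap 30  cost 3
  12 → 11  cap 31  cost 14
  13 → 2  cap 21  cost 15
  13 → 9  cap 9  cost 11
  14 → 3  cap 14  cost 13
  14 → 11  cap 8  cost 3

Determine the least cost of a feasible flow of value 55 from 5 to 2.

Minimum cost for 55 units: 794

shortest-cost path #1: 5→14→11→2 push 7 @ unit cost 11 (adds 77)
shortest-cost path #2: 5→3→2 push 32 @ unit cost 14 (adds 448)
shortest-cost path #3: 5→10→1→14→11→2 push 1 @ unit cost 14 (adds 14)
shortest-cost path #4: 5→4→8→11→2 push 15 @ unit cost 17 (adds 255)
total cost = 794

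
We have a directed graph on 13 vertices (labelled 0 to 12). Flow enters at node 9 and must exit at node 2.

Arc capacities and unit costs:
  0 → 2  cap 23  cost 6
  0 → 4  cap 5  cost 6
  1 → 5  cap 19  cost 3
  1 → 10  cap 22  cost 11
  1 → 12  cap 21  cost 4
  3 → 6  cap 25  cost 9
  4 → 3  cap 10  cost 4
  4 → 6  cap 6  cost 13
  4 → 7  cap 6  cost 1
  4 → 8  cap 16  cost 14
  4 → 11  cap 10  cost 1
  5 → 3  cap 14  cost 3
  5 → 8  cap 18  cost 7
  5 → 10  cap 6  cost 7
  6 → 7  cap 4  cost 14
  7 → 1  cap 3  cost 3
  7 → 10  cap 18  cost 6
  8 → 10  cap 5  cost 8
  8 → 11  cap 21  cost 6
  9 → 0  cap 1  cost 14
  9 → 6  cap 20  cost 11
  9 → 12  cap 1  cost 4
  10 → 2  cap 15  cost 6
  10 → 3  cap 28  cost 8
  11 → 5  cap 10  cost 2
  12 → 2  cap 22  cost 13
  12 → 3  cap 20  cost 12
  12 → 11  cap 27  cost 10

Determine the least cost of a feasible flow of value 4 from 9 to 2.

Minimum cost for 4 units: 111

shortest-cost path #1: 9→12→2 push 1 @ unit cost 17 (adds 17)
shortest-cost path #2: 9→0→2 push 1 @ unit cost 20 (adds 20)
shortest-cost path #3: 9→6→7→10→2 push 2 @ unit cost 37 (adds 74)
total cost = 111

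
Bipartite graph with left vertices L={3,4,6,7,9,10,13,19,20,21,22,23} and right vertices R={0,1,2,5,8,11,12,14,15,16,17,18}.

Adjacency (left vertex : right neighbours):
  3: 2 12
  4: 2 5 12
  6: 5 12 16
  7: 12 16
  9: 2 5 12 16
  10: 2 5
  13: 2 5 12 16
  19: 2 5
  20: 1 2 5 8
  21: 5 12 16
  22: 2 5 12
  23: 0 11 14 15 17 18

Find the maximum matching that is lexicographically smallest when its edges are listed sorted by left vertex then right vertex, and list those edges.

Lex-smallest maximum matching: {(3,2), (4,5), (6,12), (7,16), (20,1), (23,0)}

|M| = 6 (so the lex-smallest maximum matching has 6 edges)
process left vertices in ascending order; for each, take the smallest-labelled available neighbour that still permits 6 edges overall, or leave it unmatched if none does
lex-smallest matching: {3-2, 4-5, 6-12, 7-16, 20-1, 23-0}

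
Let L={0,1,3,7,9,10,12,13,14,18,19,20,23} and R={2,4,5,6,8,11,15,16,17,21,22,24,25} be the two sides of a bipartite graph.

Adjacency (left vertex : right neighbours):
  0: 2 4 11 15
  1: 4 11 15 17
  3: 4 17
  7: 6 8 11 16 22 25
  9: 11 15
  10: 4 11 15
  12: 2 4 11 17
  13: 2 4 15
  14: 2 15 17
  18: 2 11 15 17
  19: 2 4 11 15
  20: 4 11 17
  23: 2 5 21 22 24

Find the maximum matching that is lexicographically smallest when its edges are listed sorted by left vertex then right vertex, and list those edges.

Lex-smallest maximum matching: {(0,2), (1,4), (3,17), (7,6), (9,11), (10,15), (23,5)}

|M| = 7 (so the lex-smallest maximum matching has 7 edges)
process left vertices in ascending order; for each, take the smallest-labelled available neighbour that still permits 7 edges overall, or leave it unmatched if none does
lex-smallest matching: {0-2, 1-4, 3-17, 7-6, 9-11, 10-15, 23-5}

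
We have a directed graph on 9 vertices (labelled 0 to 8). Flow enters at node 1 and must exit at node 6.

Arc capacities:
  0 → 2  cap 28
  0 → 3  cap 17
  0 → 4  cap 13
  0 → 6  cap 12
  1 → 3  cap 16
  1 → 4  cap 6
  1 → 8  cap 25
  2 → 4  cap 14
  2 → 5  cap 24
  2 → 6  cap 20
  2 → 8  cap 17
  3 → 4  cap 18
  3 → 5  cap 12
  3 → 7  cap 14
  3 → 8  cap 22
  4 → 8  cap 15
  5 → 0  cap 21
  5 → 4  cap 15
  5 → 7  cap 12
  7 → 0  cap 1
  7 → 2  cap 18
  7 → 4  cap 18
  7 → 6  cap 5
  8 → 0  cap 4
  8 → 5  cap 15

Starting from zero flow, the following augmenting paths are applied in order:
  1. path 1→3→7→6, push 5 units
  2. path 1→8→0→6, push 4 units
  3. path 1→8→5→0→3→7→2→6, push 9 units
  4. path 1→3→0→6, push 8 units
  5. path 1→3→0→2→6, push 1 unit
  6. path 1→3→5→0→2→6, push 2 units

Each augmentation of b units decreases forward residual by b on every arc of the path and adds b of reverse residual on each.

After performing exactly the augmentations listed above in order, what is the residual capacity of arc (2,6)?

after path 1 (1→3→7→6, push 5): res(2,6)=20
after path 2 (1→8→0→6, push 4): res(2,6)=20
after path 3 (1→8→5→0→3→7→2→6, push 9): res(2,6)=11
after path 4 (1→3→0→6, push 8): res(2,6)=11
after path 5 (1→3→0→2→6, push 1): res(2,6)=10
after path 6 (1→3→5→0→2→6, push 2): res(2,6)=8

Residual capacity of (2,6): 8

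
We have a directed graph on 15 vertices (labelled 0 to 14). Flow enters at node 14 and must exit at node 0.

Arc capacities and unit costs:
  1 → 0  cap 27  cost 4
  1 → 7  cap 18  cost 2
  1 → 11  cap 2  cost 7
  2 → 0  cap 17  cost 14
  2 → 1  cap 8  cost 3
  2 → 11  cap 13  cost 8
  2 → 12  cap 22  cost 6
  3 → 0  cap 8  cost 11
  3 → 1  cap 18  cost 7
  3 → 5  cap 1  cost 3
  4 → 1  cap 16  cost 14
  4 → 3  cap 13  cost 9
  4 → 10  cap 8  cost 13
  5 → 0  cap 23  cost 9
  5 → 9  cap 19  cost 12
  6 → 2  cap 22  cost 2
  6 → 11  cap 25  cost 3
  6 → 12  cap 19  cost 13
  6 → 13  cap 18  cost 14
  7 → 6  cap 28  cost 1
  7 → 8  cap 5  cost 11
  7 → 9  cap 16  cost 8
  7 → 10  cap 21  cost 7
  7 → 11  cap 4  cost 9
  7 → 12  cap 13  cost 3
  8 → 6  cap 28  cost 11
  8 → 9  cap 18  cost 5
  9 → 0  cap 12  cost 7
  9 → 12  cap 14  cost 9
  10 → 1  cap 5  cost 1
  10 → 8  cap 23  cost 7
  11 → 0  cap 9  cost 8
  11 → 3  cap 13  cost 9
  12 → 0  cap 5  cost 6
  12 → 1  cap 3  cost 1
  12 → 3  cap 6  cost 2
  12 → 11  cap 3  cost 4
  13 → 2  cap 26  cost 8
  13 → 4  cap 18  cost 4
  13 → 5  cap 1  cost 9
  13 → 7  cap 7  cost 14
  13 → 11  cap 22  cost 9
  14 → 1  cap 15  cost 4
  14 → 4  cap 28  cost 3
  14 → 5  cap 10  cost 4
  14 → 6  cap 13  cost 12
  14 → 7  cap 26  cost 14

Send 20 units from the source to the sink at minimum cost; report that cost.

Minimum cost for 20 units: 185

shortest-cost path #1: 14→1→0 push 15 @ unit cost 8 (adds 120)
shortest-cost path #2: 14→5→0 push 5 @ unit cost 13 (adds 65)
total cost = 185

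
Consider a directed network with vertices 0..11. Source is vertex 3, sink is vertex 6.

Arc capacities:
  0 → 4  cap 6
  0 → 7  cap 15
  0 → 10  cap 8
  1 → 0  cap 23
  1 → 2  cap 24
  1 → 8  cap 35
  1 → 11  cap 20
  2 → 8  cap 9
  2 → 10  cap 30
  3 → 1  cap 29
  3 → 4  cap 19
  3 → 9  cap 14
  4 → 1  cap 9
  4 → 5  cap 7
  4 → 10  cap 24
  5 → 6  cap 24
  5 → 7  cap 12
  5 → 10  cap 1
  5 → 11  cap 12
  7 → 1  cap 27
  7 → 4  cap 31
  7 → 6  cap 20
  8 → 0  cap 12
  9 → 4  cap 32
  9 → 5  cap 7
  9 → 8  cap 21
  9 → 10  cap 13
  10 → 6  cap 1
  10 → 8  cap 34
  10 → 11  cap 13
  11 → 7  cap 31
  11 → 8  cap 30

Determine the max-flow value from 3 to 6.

augment #1: 3→4→5→6 bottleneck 7, total now 7
augment #2: 3→4→10→6 bottleneck 1, total now 8
augment #3: 3→9→5→6 bottleneck 7, total now 15
augment #4: 3→1→0→7→6 bottleneck 15, total now 30
augment #5: 3→1→11→7→6 bottleneck 5, total now 35

Maximum flow value: 35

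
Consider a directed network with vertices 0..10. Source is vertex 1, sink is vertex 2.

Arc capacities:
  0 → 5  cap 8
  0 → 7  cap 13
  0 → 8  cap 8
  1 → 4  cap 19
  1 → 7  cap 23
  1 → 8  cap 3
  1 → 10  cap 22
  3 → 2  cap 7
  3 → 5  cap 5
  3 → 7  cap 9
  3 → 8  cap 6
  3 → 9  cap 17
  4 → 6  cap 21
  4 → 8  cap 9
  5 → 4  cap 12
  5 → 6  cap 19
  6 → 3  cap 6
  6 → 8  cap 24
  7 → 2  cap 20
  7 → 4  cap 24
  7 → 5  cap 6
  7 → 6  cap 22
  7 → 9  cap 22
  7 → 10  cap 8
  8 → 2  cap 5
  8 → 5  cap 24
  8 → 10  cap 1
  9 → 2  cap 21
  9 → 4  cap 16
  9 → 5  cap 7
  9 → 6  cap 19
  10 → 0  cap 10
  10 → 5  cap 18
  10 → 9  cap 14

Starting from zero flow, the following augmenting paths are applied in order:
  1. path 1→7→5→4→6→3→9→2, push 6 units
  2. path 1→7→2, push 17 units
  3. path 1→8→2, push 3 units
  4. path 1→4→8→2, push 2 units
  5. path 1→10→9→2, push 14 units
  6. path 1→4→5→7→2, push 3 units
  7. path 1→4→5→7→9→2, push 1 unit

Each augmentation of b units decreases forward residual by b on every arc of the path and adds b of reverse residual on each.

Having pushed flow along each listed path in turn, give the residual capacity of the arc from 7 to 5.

Residual capacity of (7,5): 4

after path 1 (1→7→5→4→6→3→9→2, push 6): res(7,5)=0
after path 2 (1→7→2, push 17): res(7,5)=0
after path 3 (1→8→2, push 3): res(7,5)=0
after path 4 (1→4→8→2, push 2): res(7,5)=0
after path 5 (1→10→9→2, push 14): res(7,5)=0
after path 6 (1→4→5→7→2, push 3): res(7,5)=3
after path 7 (1→4→5→7→9→2, push 1): res(7,5)=4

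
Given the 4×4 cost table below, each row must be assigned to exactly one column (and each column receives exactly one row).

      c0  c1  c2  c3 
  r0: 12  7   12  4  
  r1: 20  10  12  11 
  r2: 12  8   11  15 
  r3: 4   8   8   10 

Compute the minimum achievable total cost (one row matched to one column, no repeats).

Minimum assignment cost: 28

optimal assignment: row0→col3 (cost 4), row1→col2 (cost 12), row2→col1 (cost 8), row3→col0 (cost 4)
total = 4 + 12 + 8 + 4 = 28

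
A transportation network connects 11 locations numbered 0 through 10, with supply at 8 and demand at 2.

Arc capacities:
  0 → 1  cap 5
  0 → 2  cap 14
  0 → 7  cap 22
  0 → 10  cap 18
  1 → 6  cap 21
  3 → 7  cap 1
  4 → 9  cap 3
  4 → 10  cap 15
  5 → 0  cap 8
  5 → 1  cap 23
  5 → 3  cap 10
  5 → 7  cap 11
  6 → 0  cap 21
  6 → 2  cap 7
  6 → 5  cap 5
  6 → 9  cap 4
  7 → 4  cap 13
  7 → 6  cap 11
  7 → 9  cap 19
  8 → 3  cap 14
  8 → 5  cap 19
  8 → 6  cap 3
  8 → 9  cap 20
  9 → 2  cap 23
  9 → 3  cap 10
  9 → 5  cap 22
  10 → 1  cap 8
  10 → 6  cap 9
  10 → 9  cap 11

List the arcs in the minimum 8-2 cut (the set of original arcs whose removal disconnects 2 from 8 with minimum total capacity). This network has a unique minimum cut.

Min-cut arcs: {(3,7), (8,5), (8,6), (8,9)} (total capacity 43)

augment #1: 8→6→2 push 3
augment #2: 8→9→2 push 20
augment #3: 8→5→0→2 push 8
augment #4: 8→3→7→6→2 push 1
augment #5: 8→5→1→6→2 push 3
augment #6: 8→5→7→9→2 push 3
augment #7: 8→5→1→6→0→2 push 5
max flow = 43; residual-reachable set from 8 gives S-side
cut edges (S→T): {(3,7), (8,5), (8,6), (8,9)} total cap 43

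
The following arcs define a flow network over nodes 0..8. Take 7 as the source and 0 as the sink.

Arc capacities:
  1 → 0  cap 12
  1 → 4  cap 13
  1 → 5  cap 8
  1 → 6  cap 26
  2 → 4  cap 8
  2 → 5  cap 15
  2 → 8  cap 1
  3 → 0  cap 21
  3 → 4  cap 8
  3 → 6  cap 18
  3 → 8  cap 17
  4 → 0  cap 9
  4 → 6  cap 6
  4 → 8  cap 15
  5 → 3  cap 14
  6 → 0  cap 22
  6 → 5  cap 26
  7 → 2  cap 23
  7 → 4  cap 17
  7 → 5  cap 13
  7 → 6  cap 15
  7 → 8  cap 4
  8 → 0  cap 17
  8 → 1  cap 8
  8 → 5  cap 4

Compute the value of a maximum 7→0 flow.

Maximum flow value: 59

augment #1: 7→4→0 bottleneck 9, total now 9
augment #2: 7→6→0 bottleneck 15, total now 24
augment #3: 7→8→0 bottleneck 4, total now 28
augment #4: 7→2→8→0 bottleneck 1, total now 29
augment #5: 7→4→6→0 bottleneck 6, total now 35
augment #6: 7→4→8→0 bottleneck 2, total now 37
augment #7: 7→5→3→0 bottleneck 13, total now 50
augment #8: 7→2→4→8→0 bottleneck 8, total now 58
augment #9: 7→2→5→3→0 bottleneck 1, total now 59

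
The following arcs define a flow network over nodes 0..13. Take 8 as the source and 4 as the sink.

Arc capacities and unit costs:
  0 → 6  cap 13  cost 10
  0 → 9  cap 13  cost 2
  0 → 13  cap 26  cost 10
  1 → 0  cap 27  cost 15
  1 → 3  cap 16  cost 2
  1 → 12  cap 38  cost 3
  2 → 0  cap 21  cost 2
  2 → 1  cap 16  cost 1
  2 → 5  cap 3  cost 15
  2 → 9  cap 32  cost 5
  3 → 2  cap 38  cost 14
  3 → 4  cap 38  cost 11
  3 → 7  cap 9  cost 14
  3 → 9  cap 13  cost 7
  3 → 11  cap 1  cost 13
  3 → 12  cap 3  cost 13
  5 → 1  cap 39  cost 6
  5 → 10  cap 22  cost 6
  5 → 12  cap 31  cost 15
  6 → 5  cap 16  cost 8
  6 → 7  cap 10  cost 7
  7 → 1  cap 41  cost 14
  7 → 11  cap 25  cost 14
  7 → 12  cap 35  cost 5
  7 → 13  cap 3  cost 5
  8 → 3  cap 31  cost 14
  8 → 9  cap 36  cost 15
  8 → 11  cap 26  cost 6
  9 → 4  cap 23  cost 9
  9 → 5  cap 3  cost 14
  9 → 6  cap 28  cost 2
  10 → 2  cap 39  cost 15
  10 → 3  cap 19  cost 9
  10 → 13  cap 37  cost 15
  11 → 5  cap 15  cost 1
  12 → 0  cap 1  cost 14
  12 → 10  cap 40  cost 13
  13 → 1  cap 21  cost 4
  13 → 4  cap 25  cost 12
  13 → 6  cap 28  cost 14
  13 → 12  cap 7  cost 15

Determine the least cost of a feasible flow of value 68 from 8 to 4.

Minimum cost for 68 units: 1789

shortest-cost path #1: 8→9→4 push 23 @ unit cost 24 (adds 552)
shortest-cost path #2: 8→3→4 push 31 @ unit cost 25 (adds 775)
shortest-cost path #3: 8→11→5→1→3→4 push 7 @ unit cost 26 (adds 182)
shortest-cost path #4: 8→11→5→10→13→4 push 7 @ unit cost 40 (adds 280)
total cost = 1789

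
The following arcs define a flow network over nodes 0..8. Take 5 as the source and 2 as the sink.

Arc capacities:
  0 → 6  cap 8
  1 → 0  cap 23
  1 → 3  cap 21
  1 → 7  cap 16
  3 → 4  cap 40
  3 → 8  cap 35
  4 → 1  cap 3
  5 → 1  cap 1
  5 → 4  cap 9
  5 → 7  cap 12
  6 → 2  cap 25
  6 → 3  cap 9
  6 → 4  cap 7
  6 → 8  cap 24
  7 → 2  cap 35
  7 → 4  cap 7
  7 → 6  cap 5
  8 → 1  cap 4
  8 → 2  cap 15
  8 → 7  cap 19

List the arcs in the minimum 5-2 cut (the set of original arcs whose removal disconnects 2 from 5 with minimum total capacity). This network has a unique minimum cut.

augment #1: 5→7→2 push 12
augment #2: 5→1→7→2 push 1
augment #3: 5→4→1→7→2 push 3
max flow = 16; residual-reachable set from 5 gives S-side
cut edges (S→T): {(4,1), (5,1), (5,7)} total cap 16

Min-cut arcs: {(4,1), (5,1), (5,7)} (total capacity 16)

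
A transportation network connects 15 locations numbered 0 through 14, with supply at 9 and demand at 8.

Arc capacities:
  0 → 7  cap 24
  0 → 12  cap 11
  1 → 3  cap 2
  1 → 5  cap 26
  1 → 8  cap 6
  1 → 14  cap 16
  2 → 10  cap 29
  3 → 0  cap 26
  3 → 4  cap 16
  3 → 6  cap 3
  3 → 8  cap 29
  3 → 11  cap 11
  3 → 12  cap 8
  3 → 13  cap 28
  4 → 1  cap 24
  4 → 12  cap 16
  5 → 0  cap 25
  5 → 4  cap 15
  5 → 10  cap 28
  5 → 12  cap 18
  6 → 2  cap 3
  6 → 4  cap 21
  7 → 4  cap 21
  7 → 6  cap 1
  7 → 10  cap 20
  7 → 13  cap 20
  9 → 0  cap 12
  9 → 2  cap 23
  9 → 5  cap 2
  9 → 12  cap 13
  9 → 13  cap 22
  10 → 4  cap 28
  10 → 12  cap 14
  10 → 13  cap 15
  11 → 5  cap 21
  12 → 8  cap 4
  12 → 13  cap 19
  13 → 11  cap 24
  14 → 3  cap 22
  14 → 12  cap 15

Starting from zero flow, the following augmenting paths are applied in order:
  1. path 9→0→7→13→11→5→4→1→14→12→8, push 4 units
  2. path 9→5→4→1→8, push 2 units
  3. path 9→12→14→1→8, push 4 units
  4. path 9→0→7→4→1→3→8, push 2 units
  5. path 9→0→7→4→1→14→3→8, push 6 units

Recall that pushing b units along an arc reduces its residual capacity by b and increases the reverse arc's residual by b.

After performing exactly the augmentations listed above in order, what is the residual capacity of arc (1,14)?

after path 1 (9→0→7→13→11→5→4→1→14→12→8, push 4): res(1,14)=12
after path 2 (9→5→4→1→8, push 2): res(1,14)=12
after path 3 (9→12→14→1→8, push 4): res(1,14)=16
after path 4 (9→0→7→4→1→3→8, push 2): res(1,14)=16
after path 5 (9→0→7→4→1→14→3→8, push 6): res(1,14)=10

Residual capacity of (1,14): 10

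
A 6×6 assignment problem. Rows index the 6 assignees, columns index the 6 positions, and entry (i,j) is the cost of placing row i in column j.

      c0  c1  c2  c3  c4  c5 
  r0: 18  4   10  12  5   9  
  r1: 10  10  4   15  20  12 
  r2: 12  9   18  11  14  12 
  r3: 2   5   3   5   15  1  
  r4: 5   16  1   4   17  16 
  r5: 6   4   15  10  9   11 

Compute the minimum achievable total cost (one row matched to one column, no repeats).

Minimum assignment cost: 29

optimal assignment: row0→col4 (cost 5), row1→col2 (cost 4), row2→col1 (cost 9), row3→col5 (cost 1), row4→col3 (cost 4), row5→col0 (cost 6)
total = 5 + 4 + 9 + 1 + 4 + 6 = 29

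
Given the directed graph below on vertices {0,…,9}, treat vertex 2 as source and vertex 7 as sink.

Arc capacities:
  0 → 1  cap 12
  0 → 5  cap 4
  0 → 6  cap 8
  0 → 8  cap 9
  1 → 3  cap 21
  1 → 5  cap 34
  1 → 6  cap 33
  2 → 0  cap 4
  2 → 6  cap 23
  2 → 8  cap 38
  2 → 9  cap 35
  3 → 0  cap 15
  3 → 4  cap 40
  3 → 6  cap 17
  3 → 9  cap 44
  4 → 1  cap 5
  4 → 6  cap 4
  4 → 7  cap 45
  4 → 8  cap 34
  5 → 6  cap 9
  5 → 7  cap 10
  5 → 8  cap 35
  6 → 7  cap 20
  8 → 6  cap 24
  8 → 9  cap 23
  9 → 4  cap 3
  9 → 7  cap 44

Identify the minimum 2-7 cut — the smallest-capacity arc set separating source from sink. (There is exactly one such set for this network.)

augment #1: 2→6→7 push 20
augment #2: 2→9→7 push 35
augment #3: 2→0→5→7 push 4
augment #4: 2→8→9→7 push 9
augment #5: 2→8→9→4→7 push 3
max flow = 71; residual-reachable set from 2 gives S-side
cut edges (S→T): {(2,0), (6,7), (9,4), (9,7)} total cap 71

Min-cut arcs: {(2,0), (6,7), (9,4), (9,7)} (total capacity 71)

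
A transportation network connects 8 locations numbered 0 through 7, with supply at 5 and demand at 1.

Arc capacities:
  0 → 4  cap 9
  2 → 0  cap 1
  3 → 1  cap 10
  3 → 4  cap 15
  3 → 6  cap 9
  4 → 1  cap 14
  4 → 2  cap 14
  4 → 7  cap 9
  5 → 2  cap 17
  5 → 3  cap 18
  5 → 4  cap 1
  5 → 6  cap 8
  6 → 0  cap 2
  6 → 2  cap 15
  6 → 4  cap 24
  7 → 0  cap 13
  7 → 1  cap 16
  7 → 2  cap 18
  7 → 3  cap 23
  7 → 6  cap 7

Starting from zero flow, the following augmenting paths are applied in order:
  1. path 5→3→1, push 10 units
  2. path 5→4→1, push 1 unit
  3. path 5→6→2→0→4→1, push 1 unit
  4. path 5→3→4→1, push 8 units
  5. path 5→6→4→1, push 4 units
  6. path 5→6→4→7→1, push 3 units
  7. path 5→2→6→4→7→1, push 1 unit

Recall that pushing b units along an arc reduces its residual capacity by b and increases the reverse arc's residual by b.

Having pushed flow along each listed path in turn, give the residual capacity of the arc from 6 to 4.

after path 1 (5→3→1, push 10): res(6,4)=24
after path 2 (5→4→1, push 1): res(6,4)=24
after path 3 (5→6→2→0→4→1, push 1): res(6,4)=24
after path 4 (5→3→4→1, push 8): res(6,4)=24
after path 5 (5→6→4→1, push 4): res(6,4)=20
after path 6 (5→6→4→7→1, push 3): res(6,4)=17
after path 7 (5→2→6→4→7→1, push 1): res(6,4)=16

Residual capacity of (6,4): 16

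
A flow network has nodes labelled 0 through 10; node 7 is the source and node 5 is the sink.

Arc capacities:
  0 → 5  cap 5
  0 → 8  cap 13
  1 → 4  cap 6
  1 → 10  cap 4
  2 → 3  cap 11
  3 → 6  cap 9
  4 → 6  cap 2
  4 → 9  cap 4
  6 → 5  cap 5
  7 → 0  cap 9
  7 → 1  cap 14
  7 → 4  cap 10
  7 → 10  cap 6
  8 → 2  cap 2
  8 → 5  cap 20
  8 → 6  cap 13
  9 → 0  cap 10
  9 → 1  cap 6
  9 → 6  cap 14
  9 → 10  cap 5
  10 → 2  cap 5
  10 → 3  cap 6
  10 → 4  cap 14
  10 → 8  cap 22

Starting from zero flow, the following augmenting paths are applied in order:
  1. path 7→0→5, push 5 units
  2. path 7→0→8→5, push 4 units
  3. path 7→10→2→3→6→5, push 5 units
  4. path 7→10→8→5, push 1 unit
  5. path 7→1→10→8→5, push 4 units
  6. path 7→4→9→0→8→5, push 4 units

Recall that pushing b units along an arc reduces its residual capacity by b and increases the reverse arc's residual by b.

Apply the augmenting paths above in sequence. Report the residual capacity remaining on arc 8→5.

after path 1 (7→0→5, push 5): res(8,5)=20
after path 2 (7→0→8→5, push 4): res(8,5)=16
after path 3 (7→10→2→3→6→5, push 5): res(8,5)=16
after path 4 (7→10→8→5, push 1): res(8,5)=15
after path 5 (7→1→10→8→5, push 4): res(8,5)=11
after path 6 (7→4→9→0→8→5, push 4): res(8,5)=7

Residual capacity of (8,5): 7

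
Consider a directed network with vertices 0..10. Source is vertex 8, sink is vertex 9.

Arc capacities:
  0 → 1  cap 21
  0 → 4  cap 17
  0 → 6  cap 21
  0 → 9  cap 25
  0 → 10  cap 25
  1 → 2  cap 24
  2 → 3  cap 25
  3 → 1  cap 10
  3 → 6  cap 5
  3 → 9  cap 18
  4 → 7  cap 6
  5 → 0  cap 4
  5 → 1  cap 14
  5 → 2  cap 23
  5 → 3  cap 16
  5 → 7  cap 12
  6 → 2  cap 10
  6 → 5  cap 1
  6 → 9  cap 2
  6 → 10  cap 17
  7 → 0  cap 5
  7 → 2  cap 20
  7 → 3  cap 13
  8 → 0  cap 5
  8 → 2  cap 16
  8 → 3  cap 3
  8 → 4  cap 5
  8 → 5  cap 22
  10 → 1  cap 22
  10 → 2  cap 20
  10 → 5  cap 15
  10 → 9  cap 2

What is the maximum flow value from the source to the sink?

augment #1: 8→0→9 bottleneck 5, total now 5
augment #2: 8→3→9 bottleneck 3, total now 8
augment #3: 8→2→3→9 bottleneck 15, total now 23
augment #4: 8→5→0→9 bottleneck 4, total now 27
augment #5: 8→2→3→6→9 bottleneck 1, total now 28
augment #6: 8→4→7→0→9 bottleneck 5, total now 33
augment #7: 8→5→3→6→9 bottleneck 1, total now 34
augment #8: 8→5→3→6→10→9 bottleneck 2, total now 36

Maximum flow value: 36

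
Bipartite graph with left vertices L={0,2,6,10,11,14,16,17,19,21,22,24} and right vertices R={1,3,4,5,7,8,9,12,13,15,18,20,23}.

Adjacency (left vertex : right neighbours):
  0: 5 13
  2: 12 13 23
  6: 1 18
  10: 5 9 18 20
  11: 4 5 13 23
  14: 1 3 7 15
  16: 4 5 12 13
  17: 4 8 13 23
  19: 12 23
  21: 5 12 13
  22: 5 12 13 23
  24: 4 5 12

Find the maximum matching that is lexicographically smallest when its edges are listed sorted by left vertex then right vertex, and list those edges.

|M| = 9 (so the lex-smallest maximum matching has 9 edges)
process left vertices in ascending order; for each, take the smallest-labelled available neighbour that still permits 9 edges overall, or leave it unmatched if none does
lex-smallest matching: {0-5, 2-12, 6-1, 10-9, 11-4, 14-3, 16-13, 17-8, 19-23}

Lex-smallest maximum matching: {(0,5), (2,12), (6,1), (10,9), (11,4), (14,3), (16,13), (17,8), (19,23)}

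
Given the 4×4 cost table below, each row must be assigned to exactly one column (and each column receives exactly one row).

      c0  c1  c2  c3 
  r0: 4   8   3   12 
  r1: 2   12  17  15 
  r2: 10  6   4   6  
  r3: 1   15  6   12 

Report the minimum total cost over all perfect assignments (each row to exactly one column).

Minimum assignment cost: 22

one of 2 optimal assignments: row0→col1 (cost 8), row1→col0 (cost 2), row2→col3 (cost 6), row3→col2 (cost 6)
total = 8 + 2 + 6 + 6 = 22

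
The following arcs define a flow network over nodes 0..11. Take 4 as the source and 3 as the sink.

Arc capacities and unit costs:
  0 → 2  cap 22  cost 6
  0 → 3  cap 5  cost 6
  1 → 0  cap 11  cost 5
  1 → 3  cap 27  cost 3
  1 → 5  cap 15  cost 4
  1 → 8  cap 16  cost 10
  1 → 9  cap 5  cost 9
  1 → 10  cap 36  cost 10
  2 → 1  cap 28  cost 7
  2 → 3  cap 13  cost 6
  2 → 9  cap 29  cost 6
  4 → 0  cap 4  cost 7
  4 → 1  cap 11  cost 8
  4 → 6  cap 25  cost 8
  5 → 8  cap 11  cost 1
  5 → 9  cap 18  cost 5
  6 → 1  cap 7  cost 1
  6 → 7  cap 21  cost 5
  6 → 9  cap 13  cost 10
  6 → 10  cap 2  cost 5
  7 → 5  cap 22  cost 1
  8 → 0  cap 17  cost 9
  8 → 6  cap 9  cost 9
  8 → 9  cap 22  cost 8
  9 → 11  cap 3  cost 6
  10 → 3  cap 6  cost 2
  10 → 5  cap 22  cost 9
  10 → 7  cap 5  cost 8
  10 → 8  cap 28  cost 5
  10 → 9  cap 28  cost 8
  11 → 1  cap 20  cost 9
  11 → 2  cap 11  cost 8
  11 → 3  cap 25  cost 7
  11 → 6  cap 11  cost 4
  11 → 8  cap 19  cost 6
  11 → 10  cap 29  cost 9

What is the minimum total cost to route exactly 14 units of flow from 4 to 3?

shortest-cost path #1: 4→1→3 push 11 @ unit cost 11 (adds 121)
shortest-cost path #2: 4→6→1→3 push 3 @ unit cost 12 (adds 36)
total cost = 157

Minimum cost for 14 units: 157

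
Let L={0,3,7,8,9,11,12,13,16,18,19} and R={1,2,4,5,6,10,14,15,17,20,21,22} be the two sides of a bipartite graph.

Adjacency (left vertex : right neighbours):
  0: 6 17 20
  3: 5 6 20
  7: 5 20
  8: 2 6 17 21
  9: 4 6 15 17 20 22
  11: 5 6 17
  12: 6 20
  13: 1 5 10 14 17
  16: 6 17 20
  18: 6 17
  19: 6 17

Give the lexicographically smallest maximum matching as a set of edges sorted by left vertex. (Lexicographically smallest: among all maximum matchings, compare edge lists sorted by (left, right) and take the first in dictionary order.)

|M| = 7 (so the lex-smallest maximum matching has 7 edges)
process left vertices in ascending order; for each, take the smallest-labelled available neighbour that still permits 7 edges overall, or leave it unmatched if none does
lex-smallest matching: {0-6, 3-5, 7-20, 8-2, 9-4, 11-17, 13-1}

Lex-smallest maximum matching: {(0,6), (3,5), (7,20), (8,2), (9,4), (11,17), (13,1)}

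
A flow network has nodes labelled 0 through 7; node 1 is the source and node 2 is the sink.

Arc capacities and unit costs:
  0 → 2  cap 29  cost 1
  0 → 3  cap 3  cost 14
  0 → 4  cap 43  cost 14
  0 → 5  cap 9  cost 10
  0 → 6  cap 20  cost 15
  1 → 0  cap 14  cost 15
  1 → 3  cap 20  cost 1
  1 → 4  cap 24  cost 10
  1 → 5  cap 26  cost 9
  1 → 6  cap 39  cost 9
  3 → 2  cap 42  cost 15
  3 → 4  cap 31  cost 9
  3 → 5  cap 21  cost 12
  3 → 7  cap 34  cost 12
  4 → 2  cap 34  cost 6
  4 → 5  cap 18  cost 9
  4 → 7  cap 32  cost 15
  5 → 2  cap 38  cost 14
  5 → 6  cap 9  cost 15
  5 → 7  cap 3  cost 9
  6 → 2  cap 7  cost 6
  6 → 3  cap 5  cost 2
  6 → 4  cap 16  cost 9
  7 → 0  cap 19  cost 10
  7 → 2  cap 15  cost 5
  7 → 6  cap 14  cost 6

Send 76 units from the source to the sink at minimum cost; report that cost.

Minimum cost for 76 units: 1286

shortest-cost path #1: 1→6→2 push 7 @ unit cost 15 (adds 105)
shortest-cost path #2: 1→3→2 push 20 @ unit cost 16 (adds 320)
shortest-cost path #3: 1→4→2 push 24 @ unit cost 16 (adds 384)
shortest-cost path #4: 1→0→2 push 14 @ unit cost 16 (adds 224)
shortest-cost path #5: 1→5→2 push 11 @ unit cost 23 (adds 253)
total cost = 1286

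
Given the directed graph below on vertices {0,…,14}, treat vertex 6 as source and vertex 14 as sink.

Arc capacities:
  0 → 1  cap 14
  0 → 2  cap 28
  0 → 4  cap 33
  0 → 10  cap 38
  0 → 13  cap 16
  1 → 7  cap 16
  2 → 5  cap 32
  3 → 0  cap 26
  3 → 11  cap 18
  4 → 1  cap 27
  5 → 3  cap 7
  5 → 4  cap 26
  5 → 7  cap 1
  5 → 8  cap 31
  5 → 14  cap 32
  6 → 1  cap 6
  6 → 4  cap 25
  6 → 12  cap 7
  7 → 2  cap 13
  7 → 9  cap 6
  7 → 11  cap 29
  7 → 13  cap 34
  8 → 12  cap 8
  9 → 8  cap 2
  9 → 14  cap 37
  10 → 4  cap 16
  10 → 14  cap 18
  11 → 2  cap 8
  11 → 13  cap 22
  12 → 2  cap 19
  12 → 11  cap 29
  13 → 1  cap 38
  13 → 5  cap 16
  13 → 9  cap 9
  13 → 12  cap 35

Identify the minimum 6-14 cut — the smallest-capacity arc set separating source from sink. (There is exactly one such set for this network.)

Min-cut arcs: {(1,7), (6,12)} (total capacity 23)

augment #1: 6→1→7→9→14 push 6
augment #2: 6→12→2→5→14 push 7
augment #3: 6→4→1→7→2→5→14 push 10
max flow = 23; residual-reachable set from 6 gives S-side
cut edges (S→T): {(1,7), (6,12)} total cap 23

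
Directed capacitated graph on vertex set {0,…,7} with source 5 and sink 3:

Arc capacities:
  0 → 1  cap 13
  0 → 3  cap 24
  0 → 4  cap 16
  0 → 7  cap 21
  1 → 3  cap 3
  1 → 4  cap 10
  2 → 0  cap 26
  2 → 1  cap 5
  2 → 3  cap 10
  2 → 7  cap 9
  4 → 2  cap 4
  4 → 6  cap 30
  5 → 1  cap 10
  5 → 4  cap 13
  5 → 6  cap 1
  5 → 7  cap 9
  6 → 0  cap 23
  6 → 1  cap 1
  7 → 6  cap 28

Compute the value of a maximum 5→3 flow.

augment #1: 5→1→3 bottleneck 3, total now 3
augment #2: 5→4→2→3 bottleneck 4, total now 7
augment #3: 5→6→0→3 bottleneck 1, total now 8
augment #4: 5→4→6→0→3 bottleneck 9, total now 17
augment #5: 5→7→6→0→3 bottleneck 9, total now 26
augment #6: 5→1→4→6→0→3 bottleneck 4, total now 30

Maximum flow value: 30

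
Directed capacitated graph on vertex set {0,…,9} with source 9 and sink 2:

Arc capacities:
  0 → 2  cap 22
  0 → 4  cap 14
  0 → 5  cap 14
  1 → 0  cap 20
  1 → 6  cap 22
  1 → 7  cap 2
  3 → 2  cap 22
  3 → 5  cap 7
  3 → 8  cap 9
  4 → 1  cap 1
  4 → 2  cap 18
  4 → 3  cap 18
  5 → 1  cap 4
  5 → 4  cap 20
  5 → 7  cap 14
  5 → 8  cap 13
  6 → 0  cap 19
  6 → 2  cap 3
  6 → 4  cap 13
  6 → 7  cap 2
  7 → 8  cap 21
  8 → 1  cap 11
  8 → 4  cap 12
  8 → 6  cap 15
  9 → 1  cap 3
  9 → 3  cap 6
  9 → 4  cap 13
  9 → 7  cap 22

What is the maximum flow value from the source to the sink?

augment #1: 9→3→2 bottleneck 6, total now 6
augment #2: 9→4→2 bottleneck 13, total now 19
augment #3: 9→1→0→2 bottleneck 3, total now 22
augment #4: 9→7→8→4→2 bottleneck 5, total now 27
augment #5: 9→7→8→6→2 bottleneck 3, total now 30
augment #6: 9→7→8→1→0→2 bottleneck 11, total now 41
augment #7: 9→7→8→4→3→2 bottleneck 2, total now 43

Maximum flow value: 43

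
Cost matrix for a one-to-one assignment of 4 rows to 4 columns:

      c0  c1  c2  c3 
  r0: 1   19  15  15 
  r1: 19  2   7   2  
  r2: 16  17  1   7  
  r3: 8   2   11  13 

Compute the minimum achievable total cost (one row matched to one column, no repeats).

Minimum assignment cost: 6

optimal assignment: row0→col0 (cost 1), row1→col3 (cost 2), row2→col2 (cost 1), row3→col1 (cost 2)
total = 1 + 2 + 1 + 2 = 6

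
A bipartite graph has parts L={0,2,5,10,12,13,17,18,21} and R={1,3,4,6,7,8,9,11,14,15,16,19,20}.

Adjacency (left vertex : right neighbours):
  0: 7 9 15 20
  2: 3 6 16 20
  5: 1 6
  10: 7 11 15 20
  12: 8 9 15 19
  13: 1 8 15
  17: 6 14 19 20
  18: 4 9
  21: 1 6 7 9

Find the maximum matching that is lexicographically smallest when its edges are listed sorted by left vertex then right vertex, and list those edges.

Lex-smallest maximum matching: {(0,7), (2,3), (5,1), (10,11), (12,8), (13,15), (17,6), (18,4), (21,9)}

|M| = 9 (so the lex-smallest maximum matching has 9 edges)
process left vertices in ascending order; for each, take the smallest-labelled available neighbour that still permits 9 edges overall, or leave it unmatched if none does
lex-smallest matching: {0-7, 2-3, 5-1, 10-11, 12-8, 13-15, 17-6, 18-4, 21-9}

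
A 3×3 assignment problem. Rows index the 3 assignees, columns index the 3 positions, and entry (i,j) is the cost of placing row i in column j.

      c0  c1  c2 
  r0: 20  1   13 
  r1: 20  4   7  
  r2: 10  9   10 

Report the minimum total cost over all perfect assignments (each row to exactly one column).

Minimum assignment cost: 18

optimal assignment: row0→col1 (cost 1), row1→col2 (cost 7), row2→col0 (cost 10)
total = 1 + 7 + 10 = 18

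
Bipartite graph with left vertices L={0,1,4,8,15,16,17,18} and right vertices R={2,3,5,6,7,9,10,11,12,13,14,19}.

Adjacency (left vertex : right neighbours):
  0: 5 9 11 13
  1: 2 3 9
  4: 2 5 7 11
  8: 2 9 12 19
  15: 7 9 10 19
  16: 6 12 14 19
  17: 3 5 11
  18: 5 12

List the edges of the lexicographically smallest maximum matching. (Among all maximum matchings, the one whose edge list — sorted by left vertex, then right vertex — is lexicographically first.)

|M| = 8 (so the lex-smallest maximum matching has 8 edges)
process left vertices in ascending order; for each, take the smallest-labelled available neighbour that still permits 8 edges overall, or leave it unmatched if none does
lex-smallest matching: {0-5, 1-2, 4-7, 8-9, 15-10, 16-6, 17-3, 18-12}

Lex-smallest maximum matching: {(0,5), (1,2), (4,7), (8,9), (15,10), (16,6), (17,3), (18,12)}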